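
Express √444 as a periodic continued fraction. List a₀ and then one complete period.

a₀ = ⌊√444⌋ = 21.
With m₀=0, d₀=1 and mₖ₊₁ = dₖaₖ − mₖ, dₖ₊₁ = (n − mₖ₊₁²)/dₖ, aₖ₊₁ = ⌊(a₀+mₖ₊₁)/dₖ₊₁⌋:
  k=1: m=21, d=3, a=14
  k=2: m=21, d=1, a=42
d=1 and a=2a₀=42 at k=2, so the next step gives (m, d) = (21, 3) again — its k=1 value — and the period has length 2.

[21; 14, 42]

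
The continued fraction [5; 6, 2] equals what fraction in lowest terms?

Using pₖ = aₖpₖ₋₁ + pₖ₋₂ and qₖ = aₖqₖ₋₁ + qₖ₋₂:
  k=0: a=5, p=5, q=1
  k=1: a=6, p=31, q=6
  k=2: a=2, p=67, q=13

67/13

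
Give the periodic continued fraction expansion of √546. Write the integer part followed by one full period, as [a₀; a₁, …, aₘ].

[23; 2, 1, 2, 1, 2, 46]

a₀ = ⌊√546⌋ = 23.
With m₀=0, d₀=1 and mₖ₊₁ = dₖaₖ − mₖ, dₖ₊₁ = (n − mₖ₊₁²)/dₖ, aₖ₊₁ = ⌊(a₀+mₖ₊₁)/dₖ₊₁⌋:
  k=1: m=23, d=17, a=2
  k=2: m=11, d=25, a=1
  k=3: m=14, d=14, a=2
  k=4: m=14, d=25, a=1
  k=5: m=11, d=17, a=2
  k=6: m=23, d=1, a=46
d=1 and a=2a₀=46 at k=6, so the next step gives (m, d) = (23, 17) again — its k=1 value — and the period has length 6.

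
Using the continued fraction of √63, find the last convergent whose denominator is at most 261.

2024/255

√63 = [7; 1, 14, …] (period length 2).
Convergents:
  p_0/q_0 = 7/1
  p_1/q_1 = 8/1
  p_2/q_2 = 119/15
  p_3/q_3 = 127/16
  p_4/q_4 = 1897/239
  p_5/q_5 = 2024/255
  p_6/q_6 = 30233/3809
q_5 = 255 ≤ 261 < 3809 = q_6, so the answer is 2024/255.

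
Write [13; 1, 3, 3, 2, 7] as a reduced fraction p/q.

3070/223

Using pₖ = aₖpₖ₋₁ + pₖ₋₂ and qₖ = aₖqₖ₋₁ + qₖ₋₂:
  k=0: a=13, p=13, q=1
  k=1: a=1, p=14, q=1
  k=2: a=3, p=55, q=4
  k=3: a=3, p=179, q=13
  k=4: a=2, p=413, q=30
  k=5: a=7, p=3070, q=223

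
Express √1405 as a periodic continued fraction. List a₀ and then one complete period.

a₀ = ⌊√1405⌋ = 37.
With m₀=0, d₀=1 and mₖ₊₁ = dₖaₖ − mₖ, dₖ₊₁ = (n − mₖ₊₁²)/dₖ, aₖ₊₁ = ⌊(a₀+mₖ₊₁)/dₖ₊₁⌋:
  k=1: m=37, d=36, a=2
  k=2: m=35, d=5, a=14
  k=3: m=35, d=36, a=2
  k=4: m=37, d=1, a=74
d=1 and a=2a₀=74 at k=4, so the next step gives (m, d) = (37, 36) again — its k=1 value — and the period has length 4.

[37; 2, 14, 2, 74]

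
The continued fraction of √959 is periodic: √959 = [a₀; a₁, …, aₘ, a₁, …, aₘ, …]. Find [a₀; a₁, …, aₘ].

a₀ = ⌊√959⌋ = 30.
With m₀=0, d₀=1 and mₖ₊₁ = dₖaₖ − mₖ, dₖ₊₁ = (n − mₖ₊₁²)/dₖ, aₖ₊₁ = ⌊(a₀+mₖ₊₁)/dₖ₊₁⌋:
  k=1: m=30, d=59, a=1
  k=2: m=29, d=2, a=29
  k=3: m=29, d=59, a=1
  k=4: m=30, d=1, a=60
d=1 and a=2a₀=60 at k=4, so the next step gives (m, d) = (30, 59) again — its k=1 value — and the period has length 4.

[30; 1, 29, 1, 60]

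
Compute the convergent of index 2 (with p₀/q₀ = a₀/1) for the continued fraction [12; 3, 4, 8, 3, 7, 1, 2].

Using pₖ = aₖpₖ₋₁ + pₖ₋₂, qₖ = aₖqₖ₋₁ + qₖ₋₂ (with p₋₁=1, p₋₂=0, q₋₁=0, q₋₂=1):
  k=0: a=12, p=12, q=1
  k=1: a=3, p=37, q=3
  k=2: a=4, p=160, q=13

160/13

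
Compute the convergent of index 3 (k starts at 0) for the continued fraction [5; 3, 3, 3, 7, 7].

175/33

Using pₖ = aₖpₖ₋₁ + pₖ₋₂, qₖ = aₖqₖ₋₁ + qₖ₋₂ (with p₋₁=1, p₋₂=0, q₋₁=0, q₋₂=1):
  k=0: a=5, p=5, q=1
  k=1: a=3, p=16, q=3
  k=2: a=3, p=53, q=10
  k=3: a=3, p=175, q=33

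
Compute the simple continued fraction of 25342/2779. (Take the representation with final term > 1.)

[9; 8, 2, 1, 1, 8, 1, 6]

25342 = 9·2779 + 331
2779 = 8·331 + 131
331 = 2·131 + 69
131 = 1·69 + 62
69 = 1·62 + 7
62 = 8·7 + 6
7 = 1·6 + 1
6 = 6·1 + 0  (stop)
So 25342/2779 = [9; 8, 2, 1, 1, 8, 1, 6].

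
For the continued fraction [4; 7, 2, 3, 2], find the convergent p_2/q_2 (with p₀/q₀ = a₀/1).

62/15

Using pₖ = aₖpₖ₋₁ + pₖ₋₂, qₖ = aₖqₖ₋₁ + qₖ₋₂ (with p₋₁=1, p₋₂=0, q₋₁=0, q₋₂=1):
  k=0: a=4, p=4, q=1
  k=1: a=7, p=29, q=7
  k=2: a=2, p=62, q=15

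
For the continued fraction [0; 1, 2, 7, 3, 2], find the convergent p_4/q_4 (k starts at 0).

47/69

Using pₖ = aₖpₖ₋₁ + pₖ₋₂, qₖ = aₖqₖ₋₁ + qₖ₋₂ (with p₋₁=1, p₋₂=0, q₋₁=0, q₋₂=1):
  k=0: a=0, p=0, q=1
  k=1: a=1, p=1, q=1
  k=2: a=2, p=2, q=3
  k=3: a=7, p=15, q=22
  k=4: a=3, p=47, q=69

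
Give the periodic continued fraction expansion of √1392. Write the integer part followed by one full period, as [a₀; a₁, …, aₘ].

[37; 3, 4, 3, 74]

a₀ = ⌊√1392⌋ = 37.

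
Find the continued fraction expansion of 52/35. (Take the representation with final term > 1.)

[1; 2, 17]

52 = 1·35 + 17
35 = 2·17 + 1
17 = 17·1 + 0  (stop)
So 52/35 = [1; 2, 17].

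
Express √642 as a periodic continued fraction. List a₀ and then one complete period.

[25; 2, 1, 24, 1, 2, 50]

a₀ = ⌊√642⌋ = 25.
With m₀=0, d₀=1 and mₖ₊₁ = dₖaₖ − mₖ, dₖ₊₁ = (n − mₖ₊₁²)/dₖ, aₖ₊₁ = ⌊(a₀+mₖ₊₁)/dₖ₊₁⌋:
  k=1: m=25, d=17, a=2
  k=2: m=9, d=33, a=1
  k=3: m=24, d=2, a=24
  k=4: m=24, d=33, a=1
  k=5: m=9, d=17, a=2
  k=6: m=25, d=1, a=50
d=1 and a=2a₀=50 at k=6, so the next step gives (m, d) = (25, 17) again — its k=1 value — and the period has length 6.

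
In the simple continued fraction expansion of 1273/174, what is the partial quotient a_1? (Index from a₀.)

1273 = 7·174 + 55   →  a_0 = 7
174 = 3·55 + 9   →  a_1 = 3

3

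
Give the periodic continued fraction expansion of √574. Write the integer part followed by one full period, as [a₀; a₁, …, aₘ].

[23; 1, 22, 1, 46]

a₀ = ⌊√574⌋ = 23.
With m₀=0, d₀=1 and mₖ₊₁ = dₖaₖ − mₖ, dₖ₊₁ = (n − mₖ₊₁²)/dₖ, aₖ₊₁ = ⌊(a₀+mₖ₊₁)/dₖ₊₁⌋:
  k=1: m=23, d=45, a=1
  k=2: m=22, d=2, a=22
  k=3: m=22, d=45, a=1
  k=4: m=23, d=1, a=46
d=1 and a=2a₀=46 at k=4, so the next step gives (m, d) = (23, 45) again — its k=1 value — and the period has length 4.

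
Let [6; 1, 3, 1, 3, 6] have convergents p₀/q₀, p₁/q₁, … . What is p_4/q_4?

Using pₖ = aₖpₖ₋₁ + pₖ₋₂, qₖ = aₖqₖ₋₁ + qₖ₋₂ (with p₋₁=1, p₋₂=0, q₋₁=0, q₋₂=1):
  k=0: a=6, p=6, q=1
  k=1: a=1, p=7, q=1
  k=2: a=3, p=27, q=4
  k=3: a=1, p=34, q=5
  k=4: a=3, p=129, q=19

129/19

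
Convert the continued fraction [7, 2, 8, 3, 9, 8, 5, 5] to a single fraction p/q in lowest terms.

796479/106600

Fold from the inside: start with 5/1.
  5 + 1/5 = 26/5
  8 + 5/26 = 213/26
  9 + 26/213 = 1943/213
  3 + 213/1943 = 6042/1943
  8 + 1943/6042 = 50279/6042
  2 + 6042/50279 = 106600/50279
  7 + 50279/106600 = 796479/106600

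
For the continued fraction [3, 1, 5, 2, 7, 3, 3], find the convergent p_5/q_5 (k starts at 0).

Using pₖ = aₖpₖ₋₁ + pₖ₋₂, qₖ = aₖqₖ₋₁ + qₖ₋₂ (with p₋₁=1, p₋₂=0, q₋₁=0, q₋₂=1):
  k=0: a=3, p=3, q=1
  k=1: a=1, p=4, q=1
  k=2: a=5, p=23, q=6
  k=3: a=2, p=50, q=13
  k=4: a=7, p=373, q=97
  k=5: a=3, p=1169, q=304

1169/304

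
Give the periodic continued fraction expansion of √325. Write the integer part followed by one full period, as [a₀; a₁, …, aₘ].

[18; 36]

a₀ = ⌊√325⌋ = 18.
With m₀=0, d₀=1 and mₖ₊₁ = dₖaₖ − mₖ, dₖ₊₁ = (n − mₖ₊₁²)/dₖ, aₖ₊₁ = ⌊(a₀+mₖ₊₁)/dₖ₊₁⌋:
  k=1: m=18, d=1, a=36
d=1 and a=2a₀=36 at k=1, so the next step gives (m, d) = (18, 1) again — its k=1 value — and the period has length 1.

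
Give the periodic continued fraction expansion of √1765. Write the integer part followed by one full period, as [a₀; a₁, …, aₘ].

[42; 84]

a₀ = ⌊√1765⌋ = 42.
With m₀=0, d₀=1 and mₖ₊₁ = dₖaₖ − mₖ, dₖ₊₁ = (n − mₖ₊₁²)/dₖ, aₖ₊₁ = ⌊(a₀+mₖ₊₁)/dₖ₊₁⌋:
  k=1: m=42, d=1, a=84
d=1 and a=2a₀=84 at k=1, so the next step gives (m, d) = (42, 1) again — its k=1 value — and the period has length 1.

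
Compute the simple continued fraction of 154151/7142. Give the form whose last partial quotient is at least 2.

[21; 1, 1, 2, 2, 17, 11, 3]

154151 = 21×7142 + 4169
7142 = 1×4169 + 2973
4169 = 1×2973 + 1196
2973 = 2×1196 + 581
1196 = 2×581 + 34
581 = 17×34 + 3
34 = 11×3 + 1
3 = 3×1 + 0  (stop)
So 154151/7142 = [21; 1, 1, 2, 2, 17, 11, 3].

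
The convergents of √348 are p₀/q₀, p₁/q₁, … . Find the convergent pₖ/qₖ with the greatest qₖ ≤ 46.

541/29

√348 = [18; 1, 1, 1, 8, 1, 1, 1, 36, …] (period length 8).
Convergents:
  p_0/q_0 = 18/1
  p_1/q_1 = 19/1
  p_2/q_2 = 37/2
  p_3/q_3 = 56/3
  p_4/q_4 = 485/26
  p_5/q_5 = 541/29
  p_6/q_6 = 1026/55
q_5 = 29 ≤ 46 < 55 = q_6, so the answer is 541/29.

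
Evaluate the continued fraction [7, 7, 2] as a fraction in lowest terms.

Using pₖ = aₖpₖ₋₁ + pₖ₋₂ and qₖ = aₖqₖ₋₁ + qₖ₋₂:
  k=0: a=7, p=7, q=1
  k=1: a=7, p=50, q=7
  k=2: a=2, p=107, q=15

107/15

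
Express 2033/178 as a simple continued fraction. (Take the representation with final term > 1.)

[11; 2, 2, 1, 2, 9]

2033 = 11*178 + 75
178 = 2*75 + 28
75 = 2*28 + 19
28 = 1*19 + 9
19 = 2*9 + 1
9 = 9*1 + 0  (stop)
So 2033/178 = [11; 2, 2, 1, 2, 9].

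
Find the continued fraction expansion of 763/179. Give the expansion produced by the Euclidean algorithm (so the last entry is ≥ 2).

[4; 3, 1, 4, 4, 2]

763 = 4*179 + 47
179 = 3*47 + 38
47 = 1*38 + 9
38 = 4*9 + 2
9 = 4*2 + 1
2 = 2*1 + 0  (stop)
So 763/179 = [4; 3, 1, 4, 4, 2].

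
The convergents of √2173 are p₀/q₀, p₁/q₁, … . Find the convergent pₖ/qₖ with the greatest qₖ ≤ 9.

√2173 = [46; 1, 1, 1, 1, 1, 1, 92, …] (period length 7).
Convergents:
  p_0/q_0 = 46/1
  p_1/q_1 = 47/1
  p_2/q_2 = 93/2
  p_3/q_3 = 140/3
  p_4/q_4 = 233/5
  p_5/q_5 = 373/8
  p_6/q_6 = 606/13
q_5 = 8 ≤ 9 < 13 = q_6, so the answer is 373/8.

373/8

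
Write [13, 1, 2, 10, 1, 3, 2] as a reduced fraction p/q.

Using pₖ = aₖpₖ₋₁ + pₖ₋₂ and qₖ = aₖqₖ₋₁ + qₖ₋₂:
  k=0: a=13, p=13, q=1
  k=1: a=1, p=14, q=1
  k=2: a=2, p=41, q=3
  k=3: a=10, p=424, q=31
  k=4: a=1, p=465, q=34
  k=5: a=3, p=1819, q=133
  k=6: a=2, p=4103, q=300

4103/300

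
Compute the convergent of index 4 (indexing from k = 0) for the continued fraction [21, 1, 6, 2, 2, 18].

809/37

Using pₖ = aₖpₖ₋₁ + pₖ₋₂, qₖ = aₖqₖ₋₁ + qₖ₋₂ (with p₋₁=1, p₋₂=0, q₋₁=0, q₋₂=1):
  k=0: a=21, p=21, q=1
  k=1: a=1, p=22, q=1
  k=2: a=6, p=153, q=7
  k=3: a=2, p=328, q=15
  k=4: a=2, p=809, q=37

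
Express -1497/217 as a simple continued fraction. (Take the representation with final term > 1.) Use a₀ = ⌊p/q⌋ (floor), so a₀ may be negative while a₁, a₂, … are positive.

[-7; 9, 1, 6, 3]

-1497 = -7*217 + 22
217 = 9*22 + 19
22 = 1*19 + 3
19 = 6*3 + 1
3 = 3*1 + 0  (stop)
So -1497/217 = [-7; 9, 1, 6, 3].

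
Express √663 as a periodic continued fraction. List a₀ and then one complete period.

[25; 1, 2, 1, 50]

a₀ = ⌊√663⌋ = 25.
With m₀=0, d₀=1 and mₖ₊₁ = dₖaₖ − mₖ, dₖ₊₁ = (n − mₖ₊₁²)/dₖ, aₖ₊₁ = ⌊(a₀+mₖ₊₁)/dₖ₊₁⌋:
  k=1: m=25, d=38, a=1
  k=2: m=13, d=13, a=2
  k=3: m=13, d=38, a=1
  k=4: m=25, d=1, a=50
d=1 and a=2a₀=50 at k=4, so the next step gives (m, d) = (25, 38) again — its k=1 value — and the period has length 4.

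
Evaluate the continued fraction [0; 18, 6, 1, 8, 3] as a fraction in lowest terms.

193/3502

Using pₖ = aₖpₖ₋₁ + pₖ₋₂ and qₖ = aₖqₖ₋₁ + qₖ₋₂:
  k=0: a=0, p=0, q=1
  k=1: a=18, p=1, q=18
  k=2: a=6, p=6, q=109
  k=3: a=1, p=7, q=127
  k=4: a=8, p=62, q=1125
  k=5: a=3, p=193, q=3502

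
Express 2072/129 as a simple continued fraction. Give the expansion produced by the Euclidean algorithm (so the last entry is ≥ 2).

[16; 16, 8]

2072 = 16×129 + 8
129 = 16×8 + 1
8 = 8×1 + 0  (stop)
So 2072/129 = [16; 16, 8].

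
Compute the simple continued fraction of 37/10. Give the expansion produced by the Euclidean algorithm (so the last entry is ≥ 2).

37 = 3*10 + 7
10 = 1*7 + 3
7 = 2*3 + 1
3 = 3*1 + 0  (stop)
So 37/10 = [3; 1, 2, 3].

[3; 1, 2, 3]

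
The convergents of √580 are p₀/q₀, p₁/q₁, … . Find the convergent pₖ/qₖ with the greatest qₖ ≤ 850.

13896/577

√580 = [24; 12, 48, …] (period length 2).
Convergents:
  p_0/q_0 = 24/1
  p_1/q_1 = 289/12
  p_2/q_2 = 13896/577
  p_3/q_3 = 167041/6936
q_2 = 577 ≤ 850 < 6936 = q_3, so the answer is 13896/577.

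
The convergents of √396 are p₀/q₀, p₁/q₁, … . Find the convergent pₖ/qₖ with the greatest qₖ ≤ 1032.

7940/399

√396 = [19; 1, 8, 1, 38, …] (period length 4).
Convergents:
  p_0/q_0 = 19/1
  p_1/q_1 = 20/1
  p_2/q_2 = 179/9
  p_3/q_3 = 199/10
  p_4/q_4 = 7741/389
  p_5/q_5 = 7940/399
  p_6/q_6 = 71261/3581
q_5 = 399 ≤ 1032 < 3581 = q_6, so the answer is 7940/399.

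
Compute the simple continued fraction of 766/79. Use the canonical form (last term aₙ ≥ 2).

[9; 1, 2, 3, 2, 3]

766 = 9·79 + 55
79 = 1·55 + 24
55 = 2·24 + 7
24 = 3·7 + 3
7 = 2·3 + 1
3 = 3·1 + 0  (stop)
So 766/79 = [9; 1, 2, 3, 2, 3].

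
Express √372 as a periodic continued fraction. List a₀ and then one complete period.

[19; 3, 2, 12, 2, 3, 38]

a₀ = ⌊√372⌋ = 19.
With m₀=0, d₀=1 and mₖ₊₁ = dₖaₖ − mₖ, dₖ₊₁ = (n − mₖ₊₁²)/dₖ, aₖ₊₁ = ⌊(a₀+mₖ₊₁)/dₖ₊₁⌋:
  k=1: m=19, d=11, a=3
  k=2: m=14, d=16, a=2
  k=3: m=18, d=3, a=12
  k=4: m=18, d=16, a=2
  k=5: m=14, d=11, a=3
  k=6: m=19, d=1, a=38
d=1 and a=2a₀=38 at k=6, so the next step gives (m, d) = (19, 11) again — its k=1 value — and the period has length 6.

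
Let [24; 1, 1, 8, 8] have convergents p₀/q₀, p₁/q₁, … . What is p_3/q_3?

Using pₖ = aₖpₖ₋₁ + pₖ₋₂, qₖ = aₖqₖ₋₁ + qₖ₋₂ (with p₋₁=1, p₋₂=0, q₋₁=0, q₋₂=1):
  k=0: a=24, p=24, q=1
  k=1: a=1, p=25, q=1
  k=2: a=1, p=49, q=2
  k=3: a=8, p=417, q=17

417/17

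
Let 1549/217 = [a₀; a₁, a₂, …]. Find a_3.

1549 = 7·217 + 30   →  a_0 = 7
217 = 7·30 + 7   →  a_1 = 7
30 = 4·7 + 2   →  a_2 = 4
7 = 3·2 + 1   →  a_3 = 3

3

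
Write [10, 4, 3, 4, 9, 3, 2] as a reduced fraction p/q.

38176/3731

Using pₖ = aₖpₖ₋₁ + pₖ₋₂ and qₖ = aₖqₖ₋₁ + qₖ₋₂:
  k=0: a=10, p=10, q=1
  k=1: a=4, p=41, q=4
  k=2: a=3, p=133, q=13
  k=3: a=4, p=573, q=56
  k=4: a=9, p=5290, q=517
  k=5: a=3, p=16443, q=1607
  k=6: a=2, p=38176, q=3731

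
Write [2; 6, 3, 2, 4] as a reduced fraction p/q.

421/195

Fold from the inside: start with 4/1.
  2 + 1/4 = 9/4
  3 + 4/9 = 31/9
  6 + 9/31 = 195/31
  2 + 31/195 = 421/195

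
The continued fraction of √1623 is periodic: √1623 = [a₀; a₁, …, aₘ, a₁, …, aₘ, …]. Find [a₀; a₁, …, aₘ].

a₀ = ⌊√1623⌋ = 40.
With m₀=0, d₀=1 and mₖ₊₁ = dₖaₖ − mₖ, dₖ₊₁ = (n − mₖ₊₁²)/dₖ, aₖ₊₁ = ⌊(a₀+mₖ₊₁)/dₖ₊₁⌋:
  k=1: m=40, d=23, a=3
  k=2: m=29, d=34, a=2
  k=3: m=39, d=3, a=26
  k=4: m=39, d=34, a=2
  k=5: m=29, d=23, a=3
  k=6: m=40, d=1, a=80
d=1 and a=2a₀=80 at k=6, so the next step gives (m, d) = (40, 23) again — its k=1 value — and the period has length 6.

[40; 3, 2, 26, 2, 3, 80]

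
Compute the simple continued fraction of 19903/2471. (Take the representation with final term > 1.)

19903 = 8*2471 + 135
2471 = 18*135 + 41
135 = 3*41 + 12
41 = 3*12 + 5
12 = 2*5 + 2
5 = 2*2 + 1
2 = 2*1 + 0  (stop)
So 19903/2471 = [8; 18, 3, 3, 2, 2, 2].

[8; 18, 3, 3, 2, 2, 2]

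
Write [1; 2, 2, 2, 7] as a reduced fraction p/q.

126/89

Fold from the inside: start with 7/1.
  2 + 1/7 = 15/7
  2 + 7/15 = 37/15
  2 + 15/37 = 89/37
  1 + 37/89 = 126/89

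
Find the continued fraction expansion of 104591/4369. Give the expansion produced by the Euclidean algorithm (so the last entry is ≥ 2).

[23; 1, 15, 2, 18, 2, 3]

104591 = 23*4369 + 4104
4369 = 1*4104 + 265
4104 = 15*265 + 129
265 = 2*129 + 7
129 = 18*7 + 3
7 = 2*3 + 1
3 = 3*1 + 0  (stop)
So 104591/4369 = [23; 1, 15, 2, 18, 2, 3].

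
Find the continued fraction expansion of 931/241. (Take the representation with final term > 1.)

931 = 3·241 + 208
241 = 1·208 + 33
208 = 6·33 + 10
33 = 3·10 + 3
10 = 3·3 + 1
3 = 3·1 + 0  (stop)
So 931/241 = [3; 1, 6, 3, 3, 3].

[3; 1, 6, 3, 3, 3]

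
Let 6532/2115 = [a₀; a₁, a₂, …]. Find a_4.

2

6532 = 3·2115 + 187   →  a_0 = 3
2115 = 11·187 + 58   →  a_1 = 11
187 = 3·58 + 13   →  a_2 = 3
58 = 4·13 + 6   →  a_3 = 4
13 = 2·6 + 1   →  a_4 = 2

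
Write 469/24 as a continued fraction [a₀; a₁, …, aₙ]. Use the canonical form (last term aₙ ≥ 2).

469 = 19×24 + 13
24 = 1×13 + 11
13 = 1×11 + 2
11 = 5×2 + 1
2 = 2×1 + 0  (stop)
So 469/24 = [19; 1, 1, 5, 2].

[19; 1, 1, 5, 2]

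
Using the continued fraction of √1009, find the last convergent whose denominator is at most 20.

540/17

√1009 = [31; 1, 3, 3, 1, 62, …] (period length 5).
Convergents:
  p_0/q_0 = 31/1
  p_1/q_1 = 32/1
  p_2/q_2 = 127/4
  p_3/q_3 = 413/13
  p_4/q_4 = 540/17
  p_5/q_5 = 33893/1067
q_4 = 17 ≤ 20 < 1067 = q_5, so the answer is 540/17.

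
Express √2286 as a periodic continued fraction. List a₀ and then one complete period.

[47; 1, 4, 3, 10, 3, 4, 1, 94]

a₀ = ⌊√2286⌋ = 47.
With m₀=0, d₀=1 and mₖ₊₁ = dₖaₖ − mₖ, dₖ₊₁ = (n − mₖ₊₁²)/dₖ, aₖ₊₁ = ⌊(a₀+mₖ₊₁)/dₖ₊₁⌋:
  k=1: m=47, d=77, a=1
  k=2: m=30, d=18, a=4
  k=3: m=42, d=29, a=3
  k=4: m=45, d=9, a=10
  k=5: m=45, d=29, a=3
  k=6: m=42, d=18, a=4
  k=7: m=30, d=77, a=1
  k=8: m=47, d=1, a=94
d=1 and a=2a₀=94 at k=8, so the next step gives (m, d) = (47, 77) again — its k=1 value — and the period has length 8.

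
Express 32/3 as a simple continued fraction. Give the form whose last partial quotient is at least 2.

32 = 10·3 + 2
3 = 1·2 + 1
2 = 2·1 + 0  (stop)
So 32/3 = [10; 1, 2].

[10; 1, 2]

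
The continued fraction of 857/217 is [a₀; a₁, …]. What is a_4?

2

857 = 3·217 + 206   →  a_0 = 3
217 = 1·206 + 11   →  a_1 = 1
206 = 18·11 + 8   →  a_2 = 18
11 = 1·8 + 3   →  a_3 = 1
8 = 2·3 + 2   →  a_4 = 2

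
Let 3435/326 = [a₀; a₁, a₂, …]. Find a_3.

3435 = 10·326 + 175   →  a_0 = 10
326 = 1·175 + 151   →  a_1 = 1
175 = 1·151 + 24   →  a_2 = 1
151 = 6·24 + 7   →  a_3 = 6

6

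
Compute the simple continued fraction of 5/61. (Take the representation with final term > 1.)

5 = 0×61 + 5
61 = 12×5 + 1
5 = 5×1 + 0  (stop)
So 5/61 = [0; 12, 5].

[0; 12, 5]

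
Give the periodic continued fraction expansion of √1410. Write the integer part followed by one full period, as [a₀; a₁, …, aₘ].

a₀ = ⌊√1410⌋ = 37.
With m₀=0, d₀=1 and mₖ₊₁ = dₖaₖ − mₖ, dₖ₊₁ = (n − mₖ₊₁²)/dₖ, aₖ₊₁ = ⌊(a₀+mₖ₊₁)/dₖ₊₁⌋:
  k=1: m=37, d=41, a=1
  k=2: m=4, d=34, a=1
  k=3: m=30, d=15, a=4
  k=4: m=30, d=34, a=1
  k=5: m=4, d=41, a=1
  k=6: m=37, d=1, a=74
d=1 and a=2a₀=74 at k=6, so the next step gives (m, d) = (37, 41) again — its k=1 value — and the period has length 6.

[37; 1, 1, 4, 1, 1, 74]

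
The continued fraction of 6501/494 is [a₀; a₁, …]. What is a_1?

6501 = 13·494 + 79   →  a_0 = 13
494 = 6·79 + 20   →  a_1 = 6

6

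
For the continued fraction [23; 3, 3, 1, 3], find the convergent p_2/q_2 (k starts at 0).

Using pₖ = aₖpₖ₋₁ + pₖ₋₂, qₖ = aₖqₖ₋₁ + qₖ₋₂ (with p₋₁=1, p₋₂=0, q₋₁=0, q₋₂=1):
  k=0: a=23, p=23, q=1
  k=1: a=3, p=70, q=3
  k=2: a=3, p=233, q=10

233/10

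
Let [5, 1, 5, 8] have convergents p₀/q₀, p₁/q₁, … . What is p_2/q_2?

35/6

Using pₖ = aₖpₖ₋₁ + pₖ₋₂, qₖ = aₖqₖ₋₁ + qₖ₋₂ (with p₋₁=1, p₋₂=0, q₋₁=0, q₋₂=1):
  k=0: a=5, p=5, q=1
  k=1: a=1, p=6, q=1
  k=2: a=5, p=35, q=6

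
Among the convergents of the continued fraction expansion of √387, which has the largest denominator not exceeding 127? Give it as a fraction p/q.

2341/119

√387 = [19; 1, 2, 19, 2, 1, 38, …] (period length 6).
Convergents:
  p_0/q_0 = 19/1
  p_1/q_1 = 20/1
  p_2/q_2 = 59/3
  p_3/q_3 = 1141/58
  p_4/q_4 = 2341/119
  p_5/q_5 = 3482/177
q_4 = 119 ≤ 127 < 177 = q_5, so the answer is 2341/119.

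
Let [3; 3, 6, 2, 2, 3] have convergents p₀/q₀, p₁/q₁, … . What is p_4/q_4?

335/101

Using pₖ = aₖpₖ₋₁ + pₖ₋₂, qₖ = aₖqₖ₋₁ + qₖ₋₂ (with p₋₁=1, p₋₂=0, q₋₁=0, q₋₂=1):
  k=0: a=3, p=3, q=1
  k=1: a=3, p=10, q=3
  k=2: a=6, p=63, q=19
  k=3: a=2, p=136, q=41
  k=4: a=2, p=335, q=101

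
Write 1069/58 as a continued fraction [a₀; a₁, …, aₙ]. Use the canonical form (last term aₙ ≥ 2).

1069 = 18*58 + 25
58 = 2*25 + 8
25 = 3*8 + 1
8 = 8*1 + 0  (stop)
So 1069/58 = [18; 2, 3, 8].

[18; 2, 3, 8]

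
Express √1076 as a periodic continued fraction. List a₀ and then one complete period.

a₀ = ⌊√1076⌋ = 32.
With m₀=0, d₀=1 and mₖ₊₁ = dₖaₖ − mₖ, dₖ₊₁ = (n − mₖ₊₁²)/dₖ, aₖ₊₁ = ⌊(a₀+mₖ₊₁)/dₖ₊₁⌋:
  k=1: m=32, d=52, a=1
  k=2: m=20, d=13, a=4
  k=3: m=32, d=4, a=16
  k=4: m=32, d=13, a=4
  k=5: m=20, d=52, a=1
  k=6: m=32, d=1, a=64
d=1 and a=2a₀=64 at k=6, so the next step gives (m, d) = (32, 52) again — its k=1 value — and the period has length 6.

[32; 1, 4, 16, 4, 1, 64]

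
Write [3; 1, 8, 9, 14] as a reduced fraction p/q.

Fold from the inside: start with 14/1.
  9 + 1/14 = 127/14
  8 + 14/127 = 1030/127
  1 + 127/1030 = 1157/1030
  3 + 1030/1157 = 4501/1157

4501/1157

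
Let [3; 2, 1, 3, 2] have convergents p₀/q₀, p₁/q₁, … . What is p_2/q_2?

10/3

Using pₖ = aₖpₖ₋₁ + pₖ₋₂, qₖ = aₖqₖ₋₁ + qₖ₋₂ (with p₋₁=1, p₋₂=0, q₋₁=0, q₋₂=1):
  k=0: a=3, p=3, q=1
  k=1: a=2, p=7, q=2
  k=2: a=1, p=10, q=3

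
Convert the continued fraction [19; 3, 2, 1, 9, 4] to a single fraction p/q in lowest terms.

Fold from the inside: start with 4/1.
  9 + 1/4 = 37/4
  1 + 4/37 = 41/37
  2 + 37/41 = 119/41
  3 + 41/119 = 398/119
  19 + 119/398 = 7681/398

7681/398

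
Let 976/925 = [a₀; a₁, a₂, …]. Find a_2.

976 = 1·925 + 51   →  a_0 = 1
925 = 18·51 + 7   →  a_1 = 18
51 = 7·7 + 2   →  a_2 = 7

7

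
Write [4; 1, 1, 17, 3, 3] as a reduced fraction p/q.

1607/356

Using pₖ = aₖpₖ₋₁ + pₖ₋₂ and qₖ = aₖqₖ₋₁ + qₖ₋₂:
  k=0: a=4, p=4, q=1
  k=1: a=1, p=5, q=1
  k=2: a=1, p=9, q=2
  k=3: a=17, p=158, q=35
  k=4: a=3, p=483, q=107
  k=5: a=3, p=1607, q=356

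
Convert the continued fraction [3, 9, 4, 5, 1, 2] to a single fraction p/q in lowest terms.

2039/656

Using pₖ = aₖpₖ₋₁ + pₖ₋₂ and qₖ = aₖqₖ₋₁ + qₖ₋₂:
  k=0: a=3, p=3, q=1
  k=1: a=9, p=28, q=9
  k=2: a=4, p=115, q=37
  k=3: a=5, p=603, q=194
  k=4: a=1, p=718, q=231
  k=5: a=2, p=2039, q=656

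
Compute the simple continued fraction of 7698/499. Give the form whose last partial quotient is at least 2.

7698 = 15·499 + 213
499 = 2·213 + 73
213 = 2·73 + 67
73 = 1·67 + 6
67 = 11·6 + 1
6 = 6·1 + 0  (stop)
So 7698/499 = [15; 2, 2, 1, 11, 6].

[15; 2, 2, 1, 11, 6]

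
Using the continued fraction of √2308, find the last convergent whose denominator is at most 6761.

√2308 = [48; 24, 96, …] (period length 2).
Convergents:
  p_0/q_0 = 48/1
  p_1/q_1 = 1153/24
  p_2/q_2 = 110736/2305
  p_3/q_3 = 2658817/55344
q_2 = 2305 ≤ 6761 < 55344 = q_3, so the answer is 110736/2305.

110736/2305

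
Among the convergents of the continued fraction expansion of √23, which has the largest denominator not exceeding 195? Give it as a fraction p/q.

916/191

√23 = [4; 1, 3, 1, 8, …] (period length 4).
Convergents:
  p_0/q_0 = 4/1
  p_1/q_1 = 5/1
  p_2/q_2 = 19/4
  p_3/q_3 = 24/5
  p_4/q_4 = 211/44
  p_5/q_5 = 235/49
  p_6/q_6 = 916/191
  p_7/q_7 = 1151/240
q_6 = 191 ≤ 195 < 240 = q_7, so the answer is 916/191.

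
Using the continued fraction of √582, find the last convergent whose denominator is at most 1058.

√582 = [24; 8, 48, …] (period length 2).
Convergents:
  p_0/q_0 = 24/1
  p_1/q_1 = 193/8
  p_2/q_2 = 9288/385
  p_3/q_3 = 74497/3088
q_2 = 385 ≤ 1058 < 3088 = q_3, so the answer is 9288/385.

9288/385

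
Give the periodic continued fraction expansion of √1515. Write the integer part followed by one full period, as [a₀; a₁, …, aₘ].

a₀ = ⌊√1515⌋ = 38.
With m₀=0, d₀=1 and mₖ₊₁ = dₖaₖ − mₖ, dₖ₊₁ = (n − mₖ₊₁²)/dₖ, aₖ₊₁ = ⌊(a₀+mₖ₊₁)/dₖ₊₁⌋:
  k=1: m=38, d=71, a=1
  k=2: m=33, d=6, a=11
  k=3: m=33, d=71, a=1
  k=4: m=38, d=1, a=76
d=1 and a=2a₀=76 at k=4, so the next step gives (m, d) = (38, 71) again — its k=1 value — and the period has length 4.

[38; 1, 11, 1, 76]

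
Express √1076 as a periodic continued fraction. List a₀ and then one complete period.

[32; 1, 4, 16, 4, 1, 64]

a₀ = ⌊√1076⌋ = 32.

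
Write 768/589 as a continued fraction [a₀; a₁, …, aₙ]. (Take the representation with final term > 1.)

[1; 3, 3, 2, 3, 1, 5]

768 = 1·589 + 179
589 = 3·179 + 52
179 = 3·52 + 23
52 = 2·23 + 6
23 = 3·6 + 5
6 = 1·5 + 1
5 = 5·1 + 0  (stop)
So 768/589 = [1; 3, 3, 2, 3, 1, 5].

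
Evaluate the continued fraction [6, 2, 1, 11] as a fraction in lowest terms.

222/35

Fold from the inside: start with 11/1.
  1 + 1/11 = 12/11
  2 + 11/12 = 35/12
  6 + 12/35 = 222/35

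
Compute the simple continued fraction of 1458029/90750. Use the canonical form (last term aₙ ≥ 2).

1458029 = 16·90750 + 6029
90750 = 15·6029 + 315
6029 = 19·315 + 44
315 = 7·44 + 7
44 = 6·7 + 2
7 = 3·2 + 1
2 = 2·1 + 0  (stop)
So 1458029/90750 = [16; 15, 19, 7, 6, 3, 2].

[16; 15, 19, 7, 6, 3, 2]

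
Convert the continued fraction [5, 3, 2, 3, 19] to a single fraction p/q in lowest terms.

Fold from the inside: start with 19/1.
  3 + 1/19 = 58/19
  2 + 19/58 = 135/58
  3 + 58/135 = 463/135
  5 + 135/463 = 2450/463

2450/463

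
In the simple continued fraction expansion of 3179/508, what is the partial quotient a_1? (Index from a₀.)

3

3179 = 6·508 + 131   →  a_0 = 6
508 = 3·131 + 115   →  a_1 = 3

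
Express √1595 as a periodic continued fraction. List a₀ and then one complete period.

[39; 1, 14, 1, 78]

a₀ = ⌊√1595⌋ = 39.
With m₀=0, d₀=1 and mₖ₊₁ = dₖaₖ − mₖ, dₖ₊₁ = (n − mₖ₊₁²)/dₖ, aₖ₊₁ = ⌊(a₀+mₖ₊₁)/dₖ₊₁⌋:
  k=1: m=39, d=74, a=1
  k=2: m=35, d=5, a=14
  k=3: m=35, d=74, a=1
  k=4: m=39, d=1, a=78
d=1 and a=2a₀=78 at k=4, so the next step gives (m, d) = (39, 74) again — its k=1 value — and the period has length 4.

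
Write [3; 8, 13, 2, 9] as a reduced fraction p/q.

Fold from the inside: start with 9/1.
  2 + 1/9 = 19/9
  13 + 9/19 = 256/19
  8 + 19/256 = 2067/256
  3 + 256/2067 = 6457/2067

6457/2067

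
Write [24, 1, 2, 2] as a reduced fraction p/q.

173/7

Using pₖ = aₖpₖ₋₁ + pₖ₋₂ and qₖ = aₖqₖ₋₁ + qₖ₋₂:
  k=0: a=24, p=24, q=1
  k=1: a=1, p=25, q=1
  k=2: a=2, p=74, q=3
  k=3: a=2, p=173, q=7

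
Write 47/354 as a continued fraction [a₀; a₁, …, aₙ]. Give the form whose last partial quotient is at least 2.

47 = 0×354 + 47
354 = 7×47 + 25
47 = 1×25 + 22
25 = 1×22 + 3
22 = 7×3 + 1
3 = 3×1 + 0  (stop)
So 47/354 = [0; 7, 1, 1, 7, 3].

[0; 7, 1, 1, 7, 3]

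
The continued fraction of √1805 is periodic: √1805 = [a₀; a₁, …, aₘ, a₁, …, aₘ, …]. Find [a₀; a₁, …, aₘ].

[42; 2, 16, 2, 84]

a₀ = ⌊√1805⌋ = 42.
With m₀=0, d₀=1 and mₖ₊₁ = dₖaₖ − mₖ, dₖ₊₁ = (n − mₖ₊₁²)/dₖ, aₖ₊₁ = ⌊(a₀+mₖ₊₁)/dₖ₊₁⌋:
  k=1: m=42, d=41, a=2
  k=2: m=40, d=5, a=16
  k=3: m=40, d=41, a=2
  k=4: m=42, d=1, a=84
d=1 and a=2a₀=84 at k=4, so the next step gives (m, d) = (42, 41) again — its k=1 value — and the period has length 4.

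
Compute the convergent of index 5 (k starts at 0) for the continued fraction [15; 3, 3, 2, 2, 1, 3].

1209/79

Using pₖ = aₖpₖ₋₁ + pₖ₋₂, qₖ = aₖqₖ₋₁ + qₖ₋₂ (with p₋₁=1, p₋₂=0, q₋₁=0, q₋₂=1):
  k=0: a=15, p=15, q=1
  k=1: a=3, p=46, q=3
  k=2: a=3, p=153, q=10
  k=3: a=2, p=352, q=23
  k=4: a=2, p=857, q=56
  k=5: a=1, p=1209, q=79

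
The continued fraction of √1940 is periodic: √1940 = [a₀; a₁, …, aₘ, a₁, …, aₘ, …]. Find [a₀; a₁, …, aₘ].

a₀ = ⌊√1940⌋ = 44.
With m₀=0, d₀=1 and mₖ₊₁ = dₖaₖ − mₖ, dₖ₊₁ = (n − mₖ₊₁²)/dₖ, aₖ₊₁ = ⌊(a₀+mₖ₊₁)/dₖ₊₁⌋:
  k=1: m=44, d=4, a=22
  k=2: m=44, d=1, a=88
d=1 and a=2a₀=88 at k=2, so the next step gives (m, d) = (44, 4) again — its k=1 value — and the period has length 2.

[44; 22, 88]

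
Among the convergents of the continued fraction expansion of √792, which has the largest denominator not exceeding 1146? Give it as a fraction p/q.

√792 = [28; 7, 56, …] (period length 2).
Convergents:
  p_0/q_0 = 28/1
  p_1/q_1 = 197/7
  p_2/q_2 = 11060/393
  p_3/q_3 = 77617/2758
q_2 = 393 ≤ 1146 < 2758 = q_3, so the answer is 11060/393.

11060/393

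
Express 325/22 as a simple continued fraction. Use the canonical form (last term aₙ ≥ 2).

325 = 14*22 + 17
22 = 1*17 + 5
17 = 3*5 + 2
5 = 2*2 + 1
2 = 2*1 + 0  (stop)
So 325/22 = [14; 1, 3, 2, 2].

[14; 1, 3, 2, 2]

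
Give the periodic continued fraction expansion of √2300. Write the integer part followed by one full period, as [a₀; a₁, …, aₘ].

a₀ = ⌊√2300⌋ = 47.

[47; 1, 22, 1, 94]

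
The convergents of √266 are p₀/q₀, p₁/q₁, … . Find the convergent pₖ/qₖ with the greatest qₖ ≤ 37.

√266 = [16; 3, 4, 3, 32, …] (period length 4).
Convergents:
  p_0/q_0 = 16/1
  p_1/q_1 = 49/3
  p_2/q_2 = 212/13
  p_3/q_3 = 685/42
q_2 = 13 ≤ 37 < 42 = q_3, so the answer is 212/13.

212/13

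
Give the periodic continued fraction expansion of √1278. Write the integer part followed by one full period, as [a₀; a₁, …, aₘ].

[35; 1, 2, 1, 70]

a₀ = ⌊√1278⌋ = 35.
With m₀=0, d₀=1 and mₖ₊₁ = dₖaₖ − mₖ, dₖ₊₁ = (n − mₖ₊₁²)/dₖ, aₖ₊₁ = ⌊(a₀+mₖ₊₁)/dₖ₊₁⌋:
  k=1: m=35, d=53, a=1
  k=2: m=18, d=18, a=2
  k=3: m=18, d=53, a=1
  k=4: m=35, d=1, a=70
d=1 and a=2a₀=70 at k=4, so the next step gives (m, d) = (35, 53) again — its k=1 value — and the period has length 4.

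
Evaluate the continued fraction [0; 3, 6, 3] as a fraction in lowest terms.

Fold from the inside: start with 3/1.
  6 + 1/3 = 19/3
  3 + 3/19 = 60/19
  0 + 19/60 = 19/60

19/60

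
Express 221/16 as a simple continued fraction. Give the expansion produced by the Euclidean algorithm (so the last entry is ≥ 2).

221 = 13×16 + 13
16 = 1×13 + 3
13 = 4×3 + 1
3 = 3×1 + 0  (stop)
So 221/16 = [13; 1, 4, 3].

[13; 1, 4, 3]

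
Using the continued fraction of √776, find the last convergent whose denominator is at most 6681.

76049/2730

√776 = [27; 1, 5, 1, 54, …] (period length 4).
Convergents:
  p_0/q_0 = 27/1
  p_1/q_1 = 28/1
  p_2/q_2 = 167/6
  p_3/q_3 = 195/7
  p_4/q_4 = 10697/384
  p_5/q_5 = 10892/391
  p_6/q_6 = 65157/2339
  p_7/q_7 = 76049/2730
  p_8/q_8 = 4171803/149759
q_7 = 2730 ≤ 6681 < 149759 = q_8, so the answer is 76049/2730.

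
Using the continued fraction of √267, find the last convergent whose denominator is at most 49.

768/47

√267 = [16; 2, 1, 15, 1, 2, 32, …] (period length 6).
Convergents:
  p_0/q_0 = 16/1
  p_1/q_1 = 33/2
  p_2/q_2 = 49/3
  p_3/q_3 = 768/47
  p_4/q_4 = 817/50
q_3 = 47 ≤ 49 < 50 = q_4, so the answer is 768/47.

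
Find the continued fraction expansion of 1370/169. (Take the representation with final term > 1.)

1370 = 8*169 + 18
169 = 9*18 + 7
18 = 2*7 + 4
7 = 1*4 + 3
4 = 1*3 + 1
3 = 3*1 + 0  (stop)
So 1370/169 = [8; 9, 2, 1, 1, 3].

[8; 9, 2, 1, 1, 3]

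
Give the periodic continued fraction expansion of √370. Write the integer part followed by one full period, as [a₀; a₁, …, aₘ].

[19; 4, 4, 38]

a₀ = ⌊√370⌋ = 19.
With m₀=0, d₀=1 and mₖ₊₁ = dₖaₖ − mₖ, dₖ₊₁ = (n − mₖ₊₁²)/dₖ, aₖ₊₁ = ⌊(a₀+mₖ₊₁)/dₖ₊₁⌋:
  k=1: m=19, d=9, a=4
  k=2: m=17, d=9, a=4
  k=3: m=19, d=1, a=38
d=1 and a=2a₀=38 at k=3, so the next step gives (m, d) = (19, 9) again — its k=1 value — and the period has length 3.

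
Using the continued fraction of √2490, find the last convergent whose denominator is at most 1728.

√2490 = [49; 1, 8, 1, 98, …] (period length 4).
Convergents:
  p_0/q_0 = 49/1
  p_1/q_1 = 50/1
  p_2/q_2 = 449/9
  p_3/q_3 = 499/10
  p_4/q_4 = 49351/989
  p_5/q_5 = 49850/999
  p_6/q_6 = 448151/8981
q_5 = 999 ≤ 1728 < 8981 = q_6, so the answer is 49850/999.

49850/999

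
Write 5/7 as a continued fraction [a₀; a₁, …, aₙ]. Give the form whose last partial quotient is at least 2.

5 = 0×7 + 5
7 = 1×5 + 2
5 = 2×2 + 1
2 = 2×1 + 0  (stop)
So 5/7 = [0; 1, 2, 2].

[0; 1, 2, 2]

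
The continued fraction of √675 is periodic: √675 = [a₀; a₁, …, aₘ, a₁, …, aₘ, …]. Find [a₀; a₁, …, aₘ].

[25; 1, 50]

a₀ = ⌊√675⌋ = 25.
With m₀=0, d₀=1 and mₖ₊₁ = dₖaₖ − mₖ, dₖ₊₁ = (n − mₖ₊₁²)/dₖ, aₖ₊₁ = ⌊(a₀+mₖ₊₁)/dₖ₊₁⌋:
  k=1: m=25, d=50, a=1
  k=2: m=25, d=1, a=50
d=1 and a=2a₀=50 at k=2, so the next step gives (m, d) = (25, 50) again — its k=1 value — and the period has length 2.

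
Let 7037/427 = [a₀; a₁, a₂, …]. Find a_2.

7037 = 16·427 + 205   →  a_0 = 16
427 = 2·205 + 17   →  a_1 = 2
205 = 12·17 + 1   →  a_2 = 12

12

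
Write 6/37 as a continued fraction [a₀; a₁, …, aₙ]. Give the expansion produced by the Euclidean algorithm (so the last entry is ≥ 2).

[0; 6, 6]

6 = 0·37 + 6
37 = 6·6 + 1
6 = 6·1 + 0  (stop)
So 6/37 = [0; 6, 6].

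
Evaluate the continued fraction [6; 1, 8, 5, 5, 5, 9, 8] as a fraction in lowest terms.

637472/92505

Fold from the inside: start with 8/1.
  9 + 1/8 = 73/8
  5 + 8/73 = 373/73
  5 + 73/373 = 1938/373
  5 + 373/1938 = 10063/1938
  8 + 1938/10063 = 82442/10063
  1 + 10063/82442 = 92505/82442
  6 + 82442/92505 = 637472/92505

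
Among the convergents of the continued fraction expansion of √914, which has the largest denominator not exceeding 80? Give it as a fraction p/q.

1300/43

√914 = [30; 4, 3, 3, 4, 60, …] (period length 5).
Convergents:
  p_0/q_0 = 30/1
  p_1/q_1 = 121/4
  p_2/q_2 = 393/13
  p_3/q_3 = 1300/43
  p_4/q_4 = 5593/185
q_3 = 43 ≤ 80 < 185 = q_4, so the answer is 1300/43.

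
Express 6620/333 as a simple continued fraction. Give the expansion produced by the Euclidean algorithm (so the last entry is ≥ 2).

6620 = 19*333 + 293
333 = 1*293 + 40
293 = 7*40 + 13
40 = 3*13 + 1
13 = 13*1 + 0  (stop)
So 6620/333 = [19; 1, 7, 3, 13].

[19; 1, 7, 3, 13]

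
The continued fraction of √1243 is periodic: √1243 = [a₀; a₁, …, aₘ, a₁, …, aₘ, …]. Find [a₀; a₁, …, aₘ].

a₀ = ⌊√1243⌋ = 35.

[35; 3, 1, 9, 3, 9, 1, 3, 70]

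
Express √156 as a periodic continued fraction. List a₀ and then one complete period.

[12; 2, 24]

a₀ = ⌊√156⌋ = 12.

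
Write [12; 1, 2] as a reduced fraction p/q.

38/3

Using pₖ = aₖpₖ₋₁ + pₖ₋₂ and qₖ = aₖqₖ₋₁ + qₖ₋₂:
  k=0: a=12, p=12, q=1
  k=1: a=1, p=13, q=1
  k=2: a=2, p=38, q=3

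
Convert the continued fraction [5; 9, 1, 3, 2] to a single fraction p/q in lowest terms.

Using pₖ = aₖpₖ₋₁ + pₖ₋₂ and qₖ = aₖqₖ₋₁ + qₖ₋₂:
  k=0: a=5, p=5, q=1
  k=1: a=9, p=46, q=9
  k=2: a=1, p=51, q=10
  k=3: a=3, p=199, q=39
  k=4: a=2, p=449, q=88

449/88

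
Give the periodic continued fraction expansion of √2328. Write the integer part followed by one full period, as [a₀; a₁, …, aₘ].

a₀ = ⌊√2328⌋ = 48.
With m₀=0, d₀=1 and mₖ₊₁ = dₖaₖ − mₖ, dₖ₊₁ = (n − mₖ₊₁²)/dₖ, aₖ₊₁ = ⌊(a₀+mₖ₊₁)/dₖ₊₁⌋:
  k=1: m=48, d=24, a=4
  k=2: m=48, d=1, a=96
d=1 and a=2a₀=96 at k=2, so the next step gives (m, d) = (48, 24) again — its k=1 value — and the period has length 2.

[48; 4, 96]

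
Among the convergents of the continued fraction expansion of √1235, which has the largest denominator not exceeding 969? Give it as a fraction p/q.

17255/491

√1235 = [35; 7, 70, …] (period length 2).
Convergents:
  p_0/q_0 = 35/1
  p_1/q_1 = 246/7
  p_2/q_2 = 17255/491
  p_3/q_3 = 121031/3444
q_2 = 491 ≤ 969 < 3444 = q_3, so the answer is 17255/491.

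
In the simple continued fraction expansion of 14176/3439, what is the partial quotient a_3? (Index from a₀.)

14176 = 4·3439 + 420   →  a_0 = 4
3439 = 8·420 + 79   →  a_1 = 8
420 = 5·79 + 25   →  a_2 = 5
79 = 3·25 + 4   →  a_3 = 3

3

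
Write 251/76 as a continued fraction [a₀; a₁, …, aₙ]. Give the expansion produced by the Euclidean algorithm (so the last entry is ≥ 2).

[3; 3, 3, 3, 2]

251 = 3×76 + 23
76 = 3×23 + 7
23 = 3×7 + 2
7 = 3×2 + 1
2 = 2×1 + 0  (stop)
So 251/76 = [3; 3, 3, 3, 2].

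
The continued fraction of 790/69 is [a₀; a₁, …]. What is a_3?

790 = 11·69 + 31   →  a_0 = 11
69 = 2·31 + 7   →  a_1 = 2
31 = 4·7 + 3   →  a_2 = 4
7 = 2·3 + 1   →  a_3 = 2

2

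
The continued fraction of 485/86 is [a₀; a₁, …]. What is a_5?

485 = 5·86 + 55   →  a_0 = 5
86 = 1·55 + 31   →  a_1 = 1
55 = 1·31 + 24   →  a_2 = 1
31 = 1·24 + 7   →  a_3 = 1
24 = 3·7 + 3   →  a_4 = 3
7 = 2·3 + 1   →  a_5 = 2

2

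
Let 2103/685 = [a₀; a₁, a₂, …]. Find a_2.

2103 = 3·685 + 48   →  a_0 = 3
685 = 14·48 + 13   →  a_1 = 14
48 = 3·13 + 9   →  a_2 = 3

3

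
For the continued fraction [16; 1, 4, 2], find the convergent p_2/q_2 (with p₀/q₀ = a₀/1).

Using pₖ = aₖpₖ₋₁ + pₖ₋₂, qₖ = aₖqₖ₋₁ + qₖ₋₂ (with p₋₁=1, p₋₂=0, q₋₁=0, q₋₂=1):
  k=0: a=16, p=16, q=1
  k=1: a=1, p=17, q=1
  k=2: a=4, p=84, q=5

84/5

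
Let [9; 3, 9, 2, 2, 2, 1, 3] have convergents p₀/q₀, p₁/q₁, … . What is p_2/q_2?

261/28

Using pₖ = aₖpₖ₋₁ + pₖ₋₂, qₖ = aₖqₖ₋₁ + qₖ₋₂ (with p₋₁=1, p₋₂=0, q₋₁=0, q₋₂=1):
  k=0: a=9, p=9, q=1
  k=1: a=3, p=28, q=3
  k=2: a=9, p=261, q=28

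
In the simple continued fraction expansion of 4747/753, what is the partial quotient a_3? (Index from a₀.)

2

4747 = 6·753 + 229   →  a_0 = 6
753 = 3·229 + 66   →  a_1 = 3
229 = 3·66 + 31   →  a_2 = 3
66 = 2·31 + 4   →  a_3 = 2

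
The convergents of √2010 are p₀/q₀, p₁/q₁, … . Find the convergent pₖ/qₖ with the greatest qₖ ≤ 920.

√2010 = [44; 1, 4, 1, 88, …] (period length 4).
Convergents:
  p_0/q_0 = 44/1
  p_1/q_1 = 45/1
  p_2/q_2 = 224/5
  p_3/q_3 = 269/6
  p_4/q_4 = 23896/533
  p_5/q_5 = 24165/539
  p_6/q_6 = 120556/2689
q_5 = 539 ≤ 920 < 2689 = q_6, so the answer is 24165/539.

24165/539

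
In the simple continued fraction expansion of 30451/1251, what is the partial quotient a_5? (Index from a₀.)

3

30451 = 24·1251 + 427   →  a_0 = 24
1251 = 2·427 + 397   →  a_1 = 2
427 = 1·397 + 30   →  a_2 = 1
397 = 13·30 + 7   →  a_3 = 13
30 = 4·7 + 2   →  a_4 = 4
7 = 3·2 + 1   →  a_5 = 3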